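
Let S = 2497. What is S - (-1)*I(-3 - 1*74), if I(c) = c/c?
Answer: 2498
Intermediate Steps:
I(c) = 1
S - (-1)*I(-3 - 1*74) = 2497 - (-1) = 2497 - 1*(-1) = 2497 + 1 = 2498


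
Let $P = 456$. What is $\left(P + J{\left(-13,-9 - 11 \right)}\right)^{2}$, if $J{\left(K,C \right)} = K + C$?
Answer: $178929$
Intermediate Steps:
$J{\left(K,C \right)} = C + K$
$\left(P + J{\left(-13,-9 - 11 \right)}\right)^{2} = \left(456 - 33\right)^{2} = 423^{2} = 178929$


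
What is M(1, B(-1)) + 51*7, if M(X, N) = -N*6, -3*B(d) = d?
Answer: 355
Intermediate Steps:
B(d) = -d/3
M(X, N) = -6*N
M(1, B(-1)) + 51*7 = -(-2)*(-1) + 51*7 = -6*1/3 + 357 = -2 + 357 = 355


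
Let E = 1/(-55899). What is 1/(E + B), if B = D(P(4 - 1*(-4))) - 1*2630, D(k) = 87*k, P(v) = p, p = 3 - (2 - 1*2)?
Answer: -55899/132424732 ≈ -0.00042212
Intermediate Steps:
E = -1/55899 ≈ -1.7889e-5
p = 3 (p = 3 - (2 - 2) = 3 - 1*0 = 3 + 0 = 3)
P(v) = 3
B = -2369 (B = 87*3 - 1*2630 = 261 - 2630 = -2369)
1/(E + B) = 1/(-1/55899 - 2369) = 1/(-132424732/55899) = -55899/132424732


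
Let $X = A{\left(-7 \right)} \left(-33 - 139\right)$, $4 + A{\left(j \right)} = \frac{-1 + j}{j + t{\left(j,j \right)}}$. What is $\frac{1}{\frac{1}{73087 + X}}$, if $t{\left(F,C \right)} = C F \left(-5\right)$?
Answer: $\frac{4647481}{63} \approx 73770.0$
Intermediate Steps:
$t{\left(F,C \right)} = - 5 C F$
$A{\left(j \right)} = -4 + \frac{-1 + j}{j - 5 j^{2}}$ ($A{\left(j \right)} = -4 + \frac{-1 + j}{j - 5 j j} = -4 + \frac{-1 + j}{j - 5 j^{2}}$)
$X = \frac{43000}{63}$ ($X = \frac{-1 - -21 + 20 \left(-7\right)^{2}}{\left(-7\right) \left(1 - -35\right)} \left(-33 - 139\right) = - \frac{-1 + 21 + 20 \cdot 49}{7 \left(1 + 35\right)} \left(-172\right) = - \frac{-1 + 21 + 980}{7 \cdot 36} \left(-172\right) = \left(- \frac{1}{7}\right) \frac{1}{36} \cdot 1000 \left(-172\right) = \left(- \frac{250}{63}\right) \left(-172\right) = \frac{43000}{63} \approx 682.54$)
$\frac{1}{\frac{1}{73087 + X}} = \frac{1}{\frac{1}{73087 + \frac{43000}{63}}} = \frac{1}{\frac{1}{\frac{4647481}{63}}} = \frac{1}{\frac{63}{4647481}} = \frac{4647481}{63}$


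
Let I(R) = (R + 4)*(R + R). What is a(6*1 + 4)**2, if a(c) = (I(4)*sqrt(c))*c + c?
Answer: 4096100 + 12800*sqrt(10) ≈ 4.1366e+6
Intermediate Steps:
I(R) = 2*R*(4 + R) (I(R) = (4 + R)*(2*R) = 2*R*(4 + R))
a(c) = c + 64*c**(3/2) (a(c) = ((2*4*(4 + 4))*sqrt(c))*c + c = ((2*4*8)*sqrt(c))*c + c = (64*sqrt(c))*c + c = 64*c**(3/2) + c = c + 64*c**(3/2))
a(6*1 + 4)**2 = ((6*1 + 4) + 64*(6*1 + 4)**(3/2))**2 = ((6 + 4) + 64*(6 + 4)**(3/2))**2 = (10 + 64*10**(3/2))**2 = (10 + 64*(10*sqrt(10)))**2 = (10 + 640*sqrt(10))**2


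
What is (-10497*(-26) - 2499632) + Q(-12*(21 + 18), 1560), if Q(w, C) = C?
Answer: -2225150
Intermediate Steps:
(-10497*(-26) - 2499632) + Q(-12*(21 + 18), 1560) = (-10497*(-26) - 2499632) + 1560 = (272922 - 2499632) + 1560 = -2226710 + 1560 = -2225150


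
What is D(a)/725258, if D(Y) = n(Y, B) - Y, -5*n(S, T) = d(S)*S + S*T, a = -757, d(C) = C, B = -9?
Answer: -576077/3626290 ≈ -0.15886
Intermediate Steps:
n(S, T) = -S²/5 - S*T/5 (n(S, T) = -(S*S + S*T)/5 = -(S² + S*T)/5 = -S²/5 - S*T/5)
D(Y) = -Y - Y*(-9 + Y)/5 (D(Y) = -Y*(Y - 9)/5 - Y = -Y*(-9 + Y)/5 - Y = -Y - Y*(-9 + Y)/5)
D(a)/725258 = ((⅕)*(-757)*(4 - 1*(-757)))/725258 = ((⅕)*(-757)*(4 + 757))*(1/725258) = ((⅕)*(-757)*761)*(1/725258) = -576077/5*1/725258 = -576077/3626290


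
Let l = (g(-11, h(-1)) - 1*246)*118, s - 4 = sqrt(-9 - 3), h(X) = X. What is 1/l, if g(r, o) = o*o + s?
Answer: -241/6854974 - I*sqrt(3)/3427487 ≈ -3.5157e-5 - 5.0534e-7*I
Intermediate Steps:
s = 4 + 2*I*sqrt(3) (s = 4 + sqrt(-9 - 3) = 4 + sqrt(-12) = 4 + 2*I*sqrt(3) ≈ 4.0 + 3.4641*I)
g(r, o) = 4 + o**2 + 2*I*sqrt(3) (g(r, o) = o*o + (4 + 2*I*sqrt(3)) = o**2 + (4 + 2*I*sqrt(3)) = 4 + o**2 + 2*I*sqrt(3))
l = -28438 + 236*I*sqrt(3) (l = ((4 + (-1)**2 + 2*I*sqrt(3)) - 1*246)*118 = ((4 + 1 + 2*I*sqrt(3)) - 246)*118 = ((5 + 2*I*sqrt(3)) - 246)*118 = (-241 + 2*I*sqrt(3))*118 = -28438 + 236*I*sqrt(3) ≈ -28438.0 + 408.76*I)
1/l = 1/(-28438 + 236*I*sqrt(3))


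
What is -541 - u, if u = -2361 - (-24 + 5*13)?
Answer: 1861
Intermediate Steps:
u = -2402 (u = -2361 - (-24 + 65) = -2361 - 1*41 = -2361 - 41 = -2402)
-541 - u = -541 - 1*(-2402) = -541 + 2402 = 1861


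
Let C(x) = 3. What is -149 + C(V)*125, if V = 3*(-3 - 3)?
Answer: 226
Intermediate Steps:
V = -18 (V = 3*(-6) = -18)
-149 + C(V)*125 = -149 + 3*125 = -149 + 375 = 226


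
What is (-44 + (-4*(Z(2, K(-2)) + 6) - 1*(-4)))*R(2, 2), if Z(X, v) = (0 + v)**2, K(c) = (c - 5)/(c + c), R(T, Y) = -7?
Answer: 2135/4 ≈ 533.75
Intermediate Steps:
K(c) = (-5 + c)/(2*c) (K(c) = (-5 + c)/((2*c)) = (-5 + c)*(1/(2*c)) = (-5 + c)/(2*c))
Z(X, v) = v**2
(-44 + (-4*(Z(2, K(-2)) + 6) - 1*(-4)))*R(2, 2) = (-44 + (-4*(((1/2)*(-5 - 2)/(-2))**2 + 6) - 1*(-4)))*(-7) = (-44 + (-4*(((1/2)*(-1/2)*(-7))**2 + 6) + 4))*(-7) = (-44 + (-4*((7/4)**2 + 6) + 4))*(-7) = (-44 + (-4*(49/16 + 6) + 4))*(-7) = (-44 + (-4*145/16 + 4))*(-7) = (-44 + (-145/4 + 4))*(-7) = (-44 - 129/4)*(-7) = -305/4*(-7) = 2135/4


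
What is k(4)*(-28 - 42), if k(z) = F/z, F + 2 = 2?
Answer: 0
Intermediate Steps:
F = 0 (F = -2 + 2 = 0)
k(z) = 0 (k(z) = 0/z = 0)
k(4)*(-28 - 42) = 0*(-28 - 42) = 0*(-70) = 0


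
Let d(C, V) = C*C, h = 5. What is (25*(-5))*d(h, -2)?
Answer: -3125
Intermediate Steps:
d(C, V) = C**2
(25*(-5))*d(h, -2) = (25*(-5))*5**2 = -125*25 = -3125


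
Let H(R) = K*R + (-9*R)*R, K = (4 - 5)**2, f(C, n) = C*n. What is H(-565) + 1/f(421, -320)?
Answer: -387130044801/134720 ≈ -2.8736e+6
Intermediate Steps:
K = 1 (K = (-1)**2 = 1)
H(R) = R - 9*R**2 (H(R) = 1*R + (-9*R)*R = R - 9*R**2)
H(-565) + 1/f(421, -320) = -565*(1 - 9*(-565)) + 1/(421*(-320)) = -565*(1 + 5085) + 1/(-134720) = -565*5086 - 1/134720 = -2873590 - 1/134720 = -387130044801/134720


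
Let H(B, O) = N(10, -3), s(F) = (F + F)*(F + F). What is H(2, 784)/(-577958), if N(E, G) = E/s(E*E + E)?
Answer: -1/2797316720 ≈ -3.5749e-10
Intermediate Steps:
s(F) = 4*F**2 (s(F) = (2*F)*(2*F) = 4*F**2)
N(E, G) = E/(4*(E + E**2)**2) (N(E, G) = E/((4*(E*E + E)**2)) = E/((4*(E**2 + E)**2)) = E/((4*(E + E**2)**2)) = E*(1/(4*(E + E**2)**2)) = E/(4*(E + E**2)**2))
H(B, O) = 1/4840 (H(B, O) = (1/4)/(10*(1 + 10)**2) = (1/4)*(1/10)/11**2 = (1/4)*(1/10)*(1/121) = 1/4840)
H(2, 784)/(-577958) = (1/4840)/(-577958) = (1/4840)*(-1/577958) = -1/2797316720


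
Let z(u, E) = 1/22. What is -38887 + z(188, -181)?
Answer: -855513/22 ≈ -38887.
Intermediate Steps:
z(u, E) = 1/22
-38887 + z(188, -181) = -38887 + 1/22 = -855513/22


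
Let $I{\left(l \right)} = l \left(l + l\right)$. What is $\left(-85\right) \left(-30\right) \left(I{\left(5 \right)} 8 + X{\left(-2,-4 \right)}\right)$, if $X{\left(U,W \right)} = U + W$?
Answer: $1004700$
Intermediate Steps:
$I{\left(l \right)} = 2 l^{2}$ ($I{\left(l \right)} = l 2 l = 2 l^{2}$)
$\left(-85\right) \left(-30\right) \left(I{\left(5 \right)} 8 + X{\left(-2,-4 \right)}\right) = \left(-85\right) \left(-30\right) \left(2 \cdot 5^{2} \cdot 8 - 6\right) = 2550 \left(2 \cdot 25 \cdot 8 - 6\right) = 2550 \left(50 \cdot 8 - 6\right) = 2550 \left(400 - 6\right) = 2550 \cdot 394 = 1004700$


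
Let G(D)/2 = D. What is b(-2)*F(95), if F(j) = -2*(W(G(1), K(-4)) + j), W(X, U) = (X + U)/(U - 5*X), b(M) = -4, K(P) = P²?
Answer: 784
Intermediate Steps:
G(D) = 2*D
W(X, U) = (U + X)/(U - 5*X)
F(j) = -6 - 2*j (F(j) = -2*(((-4)² + 2*1)/((-4)² - 10) + j) = -2*((16 + 2)/(16 - 5*2) + j) = -2*(18/(16 - 10) + j) = -2*(18/6 + j) = -2*((⅙)*18 + j) = -2*(3 + j) = -6 - 2*j)
b(-2)*F(95) = -4*(-6 - 2*95) = -4*(-6 - 190) = -4*(-196) = 784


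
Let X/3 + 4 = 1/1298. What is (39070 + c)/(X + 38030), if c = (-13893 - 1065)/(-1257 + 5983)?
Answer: 119824780438/116607828221 ≈ 1.0276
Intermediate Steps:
X = -15573/1298 (X = -12 + 3/1298 = -15573/1298 ≈ -11.998)
c = -7479/2363 (c = -14958/4726 = -14958*1/4726 = -7479/2363 ≈ -3.1650)
(39070 + c)/(X + 38030) = (39070 - 7479/2363)/(-15573/1298 + 38030) = 92314931/(2363*(49347367/1298)) = (92314931/2363)*(1298/49347367) = 119824780438/116607828221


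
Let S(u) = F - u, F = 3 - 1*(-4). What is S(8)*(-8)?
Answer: 8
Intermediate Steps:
F = 7 (F = 3 + 4 = 7)
S(u) = 7 - u
S(8)*(-8) = (7 - 1*8)*(-8) = (7 - 8)*(-8) = -1*(-8) = 8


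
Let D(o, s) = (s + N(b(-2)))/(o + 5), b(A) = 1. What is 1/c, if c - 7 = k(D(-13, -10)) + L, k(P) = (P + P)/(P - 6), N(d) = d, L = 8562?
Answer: 13/111391 ≈ 0.00011671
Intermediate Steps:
D(o, s) = (1 + s)/(5 + o) (D(o, s) = (s + 1)/(o + 5) = (1 + s)/(5 + o))
k(P) = 2*P/(-6 + P) (k(P) = (2*P)/(-6 + P) = 2*P/(-6 + P))
c = 111391/13 (c = 7 + (2*((1 - 10)/(5 - 13))/(-6 + (1 - 10)/(5 - 13)) + 8562) = 7 + (2*(-9/(-8))/(-6 - 9/(-8)) + 8562) = 7 + (2*(-⅛*(-9))/(-6 - ⅛*(-9)) + 8562) = 7 + (2*(9/8)/(-6 + 9/8) + 8562) = 7 + (2*(9/8)/(-39/8) + 8562) = 7 + (2*(9/8)*(-8/39) + 8562) = 7 + (-6/13 + 8562) = 7 + 111300/13 = 111391/13 ≈ 8568.5)
1/c = 1/(111391/13) = 13/111391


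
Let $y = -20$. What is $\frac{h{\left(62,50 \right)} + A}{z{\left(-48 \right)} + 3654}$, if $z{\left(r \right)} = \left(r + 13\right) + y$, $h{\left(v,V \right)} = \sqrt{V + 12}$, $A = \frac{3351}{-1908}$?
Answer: $- \frac{1117}{2288964} + \frac{\sqrt{62}}{3599} \approx 0.0016998$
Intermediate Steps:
$A = - \frac{1117}{636}$ ($A = 3351 \left(- \frac{1}{1908}\right) = - \frac{1117}{636} \approx -1.7563$)
$h{\left(v,V \right)} = \sqrt{12 + V}$
$z{\left(r \right)} = -7 + r$ ($z{\left(r \right)} = \left(r + 13\right) - 20 = \left(13 + r\right) - 20 = -7 + r$)
$\frac{h{\left(62,50 \right)} + A}{z{\left(-48 \right)} + 3654} = \frac{\sqrt{12 + 50} - \frac{1117}{636}}{\left(-7 - 48\right) + 3654} = \frac{\sqrt{62} - \frac{1117}{636}}{-55 + 3654} = \frac{- \frac{1117}{636} + \sqrt{62}}{3599} = \left(- \frac{1117}{636} + \sqrt{62}\right) \frac{1}{3599} = - \frac{1117}{2288964} + \frac{\sqrt{62}}{3599}$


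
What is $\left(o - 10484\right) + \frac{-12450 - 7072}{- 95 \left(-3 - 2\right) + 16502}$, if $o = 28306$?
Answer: $\frac{302544572}{16977} \approx 17821.0$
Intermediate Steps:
$\left(o - 10484\right) + \frac{-12450 - 7072}{- 95 \left(-3 - 2\right) + 16502} = \left(28306 - 10484\right) + \frac{-12450 - 7072}{- 95 \left(-3 - 2\right) + 16502} = 17822 - \frac{19522}{\left(-95\right) \left(-5\right) + 16502} = 17822 - \frac{19522}{475 + 16502} = 17822 - \frac{19522}{16977} = \frac{302544572}{16977}$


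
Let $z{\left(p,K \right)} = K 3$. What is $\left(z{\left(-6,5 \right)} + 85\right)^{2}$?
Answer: $10000$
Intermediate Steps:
$z{\left(p,K \right)} = 3 K$
$\left(z{\left(-6,5 \right)} + 85\right)^{2} = \left(3 \cdot 5 + 85\right)^{2} = \left(15 + 85\right)^{2} = 100^{2} = 10000$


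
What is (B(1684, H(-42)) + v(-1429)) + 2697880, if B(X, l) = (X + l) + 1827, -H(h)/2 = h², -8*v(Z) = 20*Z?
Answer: 5402871/2 ≈ 2.7014e+6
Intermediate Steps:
v(Z) = -5*Z/2
H(h) = -2*h²
B(X, l) = 1827 + X + l
(B(1684, H(-42)) + v(-1429)) + 2697880 = ((1827 + 1684 - 2*(-42)²) - 5/2*(-1429)) + 2697880 = ((1827 + 1684 - 2*1764) + 7145/2) + 2697880 = ((1827 + 1684 - 3528) + 7145/2) + 2697880 = (-17 + 7145/2) + 2697880 = 7111/2 + 2697880 = 5402871/2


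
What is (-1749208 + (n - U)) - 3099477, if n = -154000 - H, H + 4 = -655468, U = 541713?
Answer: -4888926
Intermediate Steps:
H = -655472 (H = -4 - 655468 = -655472)
n = 501472 (n = -154000 - 1*(-655472) = -154000 + 655472 = 501472)
(-1749208 + (n - U)) - 3099477 = (-1749208 + (501472 - 1*541713)) - 3099477 = (-1749208 + (501472 - 541713)) - 3099477 = (-1749208 - 40241) - 3099477 = -1789449 - 3099477 = -4888926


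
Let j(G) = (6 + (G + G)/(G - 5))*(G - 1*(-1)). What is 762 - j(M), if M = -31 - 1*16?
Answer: 14575/13 ≈ 1121.2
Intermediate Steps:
M = -47 (M = -31 - 16 = -47)
j(G) = (1 + G)*(6 + 2*G/(-5 + G)) (j(G) = (6 + (2*G)/(-5 + G))*(G + 1) = (6 + 2*G/(-5 + G))*(1 + G) = (1 + G)*(6 + 2*G/(-5 + G)))
762 - j(M) = 762 - 2*(-15 - 11*(-47) + 4*(-47)²)/(-5 - 47) = 762 - 2*(-15 + 517 + 4*2209)/(-52) = 762 - 2*(-1)*(-15 + 517 + 8836)/52 = 762 - 2*(-1)*9338/52 = 762 - 1*(-4669/13) = 762 + 4669/13 = 14575/13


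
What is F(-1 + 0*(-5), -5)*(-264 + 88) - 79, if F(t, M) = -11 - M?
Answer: 977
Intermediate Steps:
F(-1 + 0*(-5), -5)*(-264 + 88) - 79 = (-11 - 1*(-5))*(-264 + 88) - 79 = (-11 + 5)*(-176) - 79 = -6*(-176) - 79 = 1056 - 79 = 977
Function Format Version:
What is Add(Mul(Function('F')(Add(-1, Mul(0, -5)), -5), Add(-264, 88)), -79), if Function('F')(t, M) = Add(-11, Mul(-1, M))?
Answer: 977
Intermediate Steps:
Add(Mul(Function('F')(Add(-1, Mul(0, -5)), -5), Add(-264, 88)), -79) = Add(Mul(Add(-11, Mul(-1, -5)), Add(-264, 88)), -79) = Add(Mul(Add(-11, 5), -176), -79) = Add(Mul(-6, -176), -79) = Add(1056, -79) = 977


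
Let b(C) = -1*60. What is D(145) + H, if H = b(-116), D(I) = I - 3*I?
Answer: -350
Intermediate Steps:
D(I) = -2*I
b(C) = -60
H = -60
D(145) + H = -2*145 - 60 = -290 - 60 = -350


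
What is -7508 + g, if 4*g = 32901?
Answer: 2869/4 ≈ 717.25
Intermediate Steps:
g = 32901/4 (g = (¼)*32901 = 32901/4 ≈ 8225.3)
-7508 + g = -7508 + 32901/4 = 2869/4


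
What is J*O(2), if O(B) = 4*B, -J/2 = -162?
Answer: 2592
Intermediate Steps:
J = 324 (J = -2*(-162) = 324)
J*O(2) = 324*(4*2) = 324*8 = 2592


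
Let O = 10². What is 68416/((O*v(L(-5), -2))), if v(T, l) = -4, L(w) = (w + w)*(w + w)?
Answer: -4276/25 ≈ -171.04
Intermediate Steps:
O = 100
L(w) = 4*w² (L(w) = (2*w)*(2*w) = 4*w²)
68416/((O*v(L(-5), -2))) = 68416/((100*(-4))) = 68416/(-400) = 68416*(-1/400) = -4276/25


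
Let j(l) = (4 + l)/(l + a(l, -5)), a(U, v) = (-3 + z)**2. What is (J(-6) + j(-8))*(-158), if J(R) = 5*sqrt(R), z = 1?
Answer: -158 - 790*I*sqrt(6) ≈ -158.0 - 1935.1*I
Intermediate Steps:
a(U, v) = 4 (a(U, v) = (-3 + 1)**2 = (-2)**2 = 4)
j(l) = 1 (j(l) = (4 + l)/(l + 4) = (4 + l)/(4 + l) = 1)
(J(-6) + j(-8))*(-158) = (5*sqrt(-6) + 1)*(-158) = (5*(I*sqrt(6)) + 1)*(-158) = (5*I*sqrt(6) + 1)*(-158) = (1 + 5*I*sqrt(6))*(-158) = -158 - 790*I*sqrt(6)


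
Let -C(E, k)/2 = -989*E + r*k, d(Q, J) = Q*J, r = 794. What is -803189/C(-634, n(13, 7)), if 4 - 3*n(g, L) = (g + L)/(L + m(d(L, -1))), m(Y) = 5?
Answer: 7228701/11297584 ≈ 0.63984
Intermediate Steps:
d(Q, J) = J*Q
n(g, L) = 4/3 - (L + g)/(3*(5 + L)) (n(g, L) = 4/3 - (g + L)/(3*(L + 5)) = 4/3 - (L + g)/(3*(5 + L)))
C(E, k) = -1588*k + 1978*E (C(E, k) = -2*(-989*E + 794*k) = -1588*k + 1978*E)
-803189/C(-634, n(13, 7)) = -803189/(-1588*(20 - 1*13 + 3*7)/(3*(5 + 7)) + 1978*(-634)) = -803189/(-1588*(20 - 13 + 21)/(3*12) - 1254052) = -803189/(-1588*28/(3*12) - 1254052) = -803189/(-1588*7/9 - 1254052) = -803189/(-11116/9 - 1254052) = -803189/(-11297584/9) = -803189*(-9/11297584) = 7228701/11297584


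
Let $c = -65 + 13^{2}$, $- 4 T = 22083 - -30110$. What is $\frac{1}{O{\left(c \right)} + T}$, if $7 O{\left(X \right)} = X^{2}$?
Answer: $- \frac{28}{322087} \approx -8.6933 \cdot 10^{-5}$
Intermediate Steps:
$T = - \frac{52193}{4}$ ($T = - \frac{22083 - -30110}{4} = - \frac{22083 + 30110}{4} = \left(- \frac{1}{4}\right) 52193 = - \frac{52193}{4} \approx -13048.0$)
$c = 104$ ($c = -65 + 169 = 104$)
$O{\left(X \right)} = \frac{X^{2}}{7}$
$\frac{1}{O{\left(c \right)} + T} = \frac{1}{\frac{104^{2}}{7} - \frac{52193}{4}} = \frac{1}{\frac{1}{7} \cdot 10816 - \frac{52193}{4}} = \frac{1}{\frac{10816}{7} - \frac{52193}{4}} = \frac{1}{- \frac{322087}{28}} = - \frac{28}{322087}$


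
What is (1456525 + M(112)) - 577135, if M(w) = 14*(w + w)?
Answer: 882526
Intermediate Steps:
M(w) = 28*w (M(w) = 14*(2*w) = 28*w)
(1456525 + M(112)) - 577135 = (1456525 + 28*112) - 577135 = (1456525 + 3136) - 577135 = 1459661 - 577135 = 882526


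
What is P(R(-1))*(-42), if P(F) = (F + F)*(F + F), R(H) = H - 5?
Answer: -6048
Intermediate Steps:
R(H) = -5 + H
P(F) = 4*F**2 (P(F) = (2*F)*(2*F) = 4*F**2)
P(R(-1))*(-42) = (4*(-5 - 1)**2)*(-42) = (4*(-6)**2)*(-42) = (4*36)*(-42) = 144*(-42) = -6048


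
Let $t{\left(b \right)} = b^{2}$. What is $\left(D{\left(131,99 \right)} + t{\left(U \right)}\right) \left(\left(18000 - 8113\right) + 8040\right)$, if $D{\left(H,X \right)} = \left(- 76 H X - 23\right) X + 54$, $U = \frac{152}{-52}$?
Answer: $- \frac{22741342745653}{13} \approx -1.7493 \cdot 10^{12}$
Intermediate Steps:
$U = - \frac{38}{13}$ ($U = 152 \left(- \frac{1}{52}\right) = - \frac{38}{13} \approx -2.9231$)
$D{\left(H,X \right)} = 54 + X \left(-23 - 76 H X\right)$ ($D{\left(H,X \right)} = \left(- 76 H X - 23\right) X + 54 = \left(-23 - 76 H X\right) X + 54 = X \left(-23 - 76 H X\right) + 54 = 54 + X \left(-23 - 76 H X\right)$)
$\left(D{\left(131,99 \right)} + t{\left(U \right)}\right) \left(\left(18000 - 8113\right) + 8040\right) = \left(\left(54 - 2277 - 9956 \cdot 99^{2}\right) + \left(- \frac{38}{13}\right)^{2}\right) \left(\left(18000 - 8113\right) + 8040\right) = \left(\left(54 - 2277 - 9956 \cdot 9801\right) + \frac{1444}{169}\right) \left(9887 + 8040\right) = \left(\left(54 - 2277 - 97578756\right) + \frac{1444}{169}\right) 17927 = \left(-97580979 + \frac{1444}{169}\right) 17927 = \left(- \frac{16491184007}{169}\right) 17927 = - \frac{22741342745653}{13}$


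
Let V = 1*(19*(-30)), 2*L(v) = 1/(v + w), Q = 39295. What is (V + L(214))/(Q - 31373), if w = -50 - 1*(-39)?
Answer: -231419/3216332 ≈ -0.071951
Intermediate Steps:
w = -11 (w = -50 + 39 = -11)
L(v) = 1/(2*(-11 + v)) (L(v) = 1/(2*(v - 11)) = 1/(2*(-11 + v)))
V = -570 (V = 1*(-570) = -570)
(V + L(214))/(Q - 31373) = (-570 + 1/(2*(-11 + 214)))/(39295 - 31373) = (-570 + (½)/203)/7922 = (-570 + (½)*(1/203))*(1/7922) = (-570 + 1/406)*(1/7922) = -231419/406*1/7922 = -231419/3216332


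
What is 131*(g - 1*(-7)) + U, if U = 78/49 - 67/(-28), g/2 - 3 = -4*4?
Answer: -487063/196 ≈ -2485.0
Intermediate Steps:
g = -26 (g = 6 + 2*(-4*4) = 6 + 2*(-16) = 6 - 32 = -26)
U = 781/196 (U = 78*(1/49) - 67*(-1/28) = 78/49 + 67/28 = 781/196 ≈ 3.9847)
131*(g - 1*(-7)) + U = 131*(-26 - 1*(-7)) + 781/196 = 131*(-26 + 7) + 781/196 = 131*(-19) + 781/196 = -2489 + 781/196 = -487063/196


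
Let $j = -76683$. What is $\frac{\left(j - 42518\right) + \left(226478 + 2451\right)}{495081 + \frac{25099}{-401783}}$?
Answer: $\frac{11021711256}{49728776081} \approx 0.22164$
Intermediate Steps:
$\frac{\left(j - 42518\right) + \left(226478 + 2451\right)}{495081 + \frac{25099}{-401783}} = \frac{\left(-76683 - 42518\right) + \left(226478 + 2451\right)}{495081 + \frac{25099}{-401783}} = \frac{-119201 + 228929}{495081 + 25099 \left(- \frac{1}{401783}\right)} = \frac{109728}{495081 - \frac{25099}{401783}} = \frac{109728}{\frac{198915104324}{401783}} = 109728 \cdot \frac{401783}{198915104324} = \frac{11021711256}{49728776081}$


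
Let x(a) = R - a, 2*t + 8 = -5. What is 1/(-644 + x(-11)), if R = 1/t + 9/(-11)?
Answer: -143/90658 ≈ -0.0015774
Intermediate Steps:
t = -13/2 (t = -4 + (1/2)*(-5) = -4 - 5/2 = -13/2 ≈ -6.5000)
R = -139/143 (R = 1/(-13/2) + 9/(-11) = 1*(-2/13) + 9*(-1/11) = -2/13 - 9/11 = -139/143 ≈ -0.97203)
x(a) = -139/143 - a
1/(-644 + x(-11)) = 1/(-644 + (-139/143 - 1*(-11))) = 1/(-644 + (-139/143 + 11)) = 1/(-644 + 1434/143) = 1/(-90658/143) = -143/90658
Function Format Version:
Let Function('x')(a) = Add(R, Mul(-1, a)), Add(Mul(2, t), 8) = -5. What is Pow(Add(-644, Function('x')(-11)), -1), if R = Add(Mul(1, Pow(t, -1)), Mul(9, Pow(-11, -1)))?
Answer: Rational(-143, 90658) ≈ -0.0015774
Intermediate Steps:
t = Rational(-13, 2) (t = Add(-4, Mul(Rational(1, 2), -5)) = Add(-4, Rational(-5, 2)) = Rational(-13, 2) ≈ -6.5000)
R = Rational(-139, 143) (R = Add(Mul(1, Pow(Rational(-13, 2), -1)), Mul(9, Pow(-11, -1))) = Add(Mul(1, Rational(-2, 13)), Mul(9, Rational(-1, 11))) = Add(Rational(-2, 13), Rational(-9, 11)) = Rational(-139, 143) ≈ -0.97203)
Function('x')(a) = Add(Rational(-139, 143), Mul(-1, a))
Pow(Add(-644, Function('x')(-11)), -1) = Pow(Add(-644, Add(Rational(-139, 143), Mul(-1, -11))), -1) = Pow(Add(-644, Add(Rational(-139, 143), 11)), -1) = Pow(Add(-644, Rational(1434, 143)), -1) = Pow(Rational(-90658, 143), -1) = Rational(-143, 90658)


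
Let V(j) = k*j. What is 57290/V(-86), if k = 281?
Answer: -28645/12083 ≈ -2.3707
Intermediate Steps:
V(j) = 281*j
57290/V(-86) = 57290/((281*(-86))) = 57290/(-24166) = 57290*(-1/24166) = -28645/12083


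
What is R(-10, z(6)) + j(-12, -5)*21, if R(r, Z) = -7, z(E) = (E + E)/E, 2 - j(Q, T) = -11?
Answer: 266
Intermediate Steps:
j(Q, T) = 13 (j(Q, T) = 2 - 1*(-11) = 2 + 11 = 13)
z(E) = 2 (z(E) = (2*E)/E = 2)
R(-10, z(6)) + j(-12, -5)*21 = -7 + 13*21 = -7 + 273 = 266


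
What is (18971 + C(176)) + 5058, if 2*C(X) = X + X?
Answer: 24205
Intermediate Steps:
C(X) = X (C(X) = (X + X)/2 = (2*X)/2 = X)
(18971 + C(176)) + 5058 = (18971 + 176) + 5058 = 19147 + 5058 = 24205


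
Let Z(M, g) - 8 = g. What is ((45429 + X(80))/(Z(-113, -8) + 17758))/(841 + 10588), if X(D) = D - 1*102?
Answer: 45407/202956182 ≈ 0.00022373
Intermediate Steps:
X(D) = -102 + D (X(D) = D - 102 = -102 + D)
Z(M, g) = 8 + g
((45429 + X(80))/(Z(-113, -8) + 17758))/(841 + 10588) = ((45429 + (-102 + 80))/((8 - 8) + 17758))/(841 + 10588) = ((45429 - 22)/(0 + 17758))/11429 = (45407/17758)*(1/11429) = 45407/202956182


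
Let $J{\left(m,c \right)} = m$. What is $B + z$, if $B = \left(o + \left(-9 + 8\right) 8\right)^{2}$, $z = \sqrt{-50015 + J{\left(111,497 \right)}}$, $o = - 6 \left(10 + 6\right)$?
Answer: $10816 + 4 i \sqrt{3119} \approx 10816.0 + 223.39 i$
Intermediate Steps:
$o = -96$ ($o = \left(-6\right) 16 = -96$)
$z = 4 i \sqrt{3119}$ ($z = \sqrt{-50015 + 111} = \sqrt{-49904} = 4 i \sqrt{3119} \approx 223.39 i$)
$B = 10816$ ($B = \left(-96 + \left(-9 + 8\right) 8\right)^{2} = \left(-96 - 8\right)^{2} = \left(-104\right)^{2} = 10816$)
$B + z = 10816 + 4 i \sqrt{3119}$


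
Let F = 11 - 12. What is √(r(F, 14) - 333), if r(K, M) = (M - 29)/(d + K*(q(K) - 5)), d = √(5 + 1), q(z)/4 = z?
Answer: √(-3012 - 333*√6)/√(9 + √6) ≈ 18.284*I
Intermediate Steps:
q(z) = 4*z
F = -1
d = √6 ≈ 2.4495
r(K, M) = (-29 + M)/(√6 + K*(-5 + 4*K)) (r(K, M) = (M - 29)/(√6 + K*(4*K - 5)) = (-29 + M)/(√6 + K*(-5 + 4*K)))
√(r(F, 14) - 333) = √((-29 + 14)/(√6 - 5*(-1) + 4*(-1)²) - 333) = √(-15/(√6 + 5 + 4*1) - 333) = √(-15/(√6 + 5 + 4) - 333) = √(-15/(9 + √6) - 333) = √(-333 - 15/(9 + √6))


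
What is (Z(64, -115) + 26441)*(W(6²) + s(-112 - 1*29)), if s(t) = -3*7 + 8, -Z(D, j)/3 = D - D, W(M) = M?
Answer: 608143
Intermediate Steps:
Z(D, j) = 0 (Z(D, j) = -3*(D - D) = -3*0 = 0)
s(t) = -13 (s(t) = -21 + 8 = -13)
(Z(64, -115) + 26441)*(W(6²) + s(-112 - 1*29)) = (0 + 26441)*(6² - 13) = 26441*(36 - 13) = 26441*23 = 608143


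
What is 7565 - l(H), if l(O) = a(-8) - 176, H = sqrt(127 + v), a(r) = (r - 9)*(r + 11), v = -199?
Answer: 7792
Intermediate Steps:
a(r) = (-9 + r)*(11 + r)
H = 6*I*sqrt(2) (H = sqrt(127 - 199) = sqrt(-72) = 6*I*sqrt(2) ≈ 8.4853*I)
l(O) = -227 (l(O) = (-99 + (-8)**2 + 2*(-8)) - 176 = (-99 + 64 - 16) - 176 = -51 - 176 = -227)
7565 - l(H) = 7565 - 1*(-227) = 7565 + 227 = 7792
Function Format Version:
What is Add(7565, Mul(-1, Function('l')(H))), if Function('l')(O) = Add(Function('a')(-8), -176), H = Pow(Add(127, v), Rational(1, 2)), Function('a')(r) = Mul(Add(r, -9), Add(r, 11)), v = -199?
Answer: 7792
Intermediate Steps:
Function('a')(r) = Mul(Add(-9, r), Add(11, r))
H = Mul(6, I, Pow(2, Rational(1, 2))) (H = Pow(Add(127, -199), Rational(1, 2)) = Pow(-72, Rational(1, 2)) = Mul(6, I, Pow(2, Rational(1, 2))) ≈ Mul(8.4853, I))
Function('l')(O) = -227 (Function('l')(O) = Add(Add(-99, Pow(-8, 2), Mul(2, -8)), -176) = Add(Add(-99, 64, -16), -176) = Add(-51, -176) = -227)
Add(7565, Mul(-1, Function('l')(H))) = Add(7565, Mul(-1, -227)) = Add(7565, 227) = 7792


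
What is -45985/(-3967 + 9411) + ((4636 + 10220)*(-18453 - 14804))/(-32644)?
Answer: 672048531527/44428484 ≈ 15127.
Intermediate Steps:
-45985/(-3967 + 9411) + ((4636 + 10220)*(-18453 - 14804))/(-32644) = -45985/5444 + (14856*(-33257))*(-1/32644) = -45985*1/5444 - 494065992*(-1/32644) = -45985/5444 + 123516498/8161 = 672048531527/44428484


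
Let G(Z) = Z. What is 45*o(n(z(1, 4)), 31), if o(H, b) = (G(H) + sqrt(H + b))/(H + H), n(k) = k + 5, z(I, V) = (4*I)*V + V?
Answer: 45/2 + 9*sqrt(14)/5 ≈ 29.235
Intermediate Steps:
z(I, V) = V + 4*I*V (z(I, V) = 4*I*V + V = V + 4*I*V)
n(k) = 5 + k
o(H, b) = (H + sqrt(H + b))/(2*H) (o(H, b) = (H + sqrt(H + b))/(H + H) = (H + sqrt(H + b))/((2*H)) = (H + sqrt(H + b))*(1/(2*H)) = (H + sqrt(H + b))/(2*H))
45*o(n(z(1, 4)), 31) = 45*(((5 + 4*(1 + 4*1)) + sqrt((5 + 4*(1 + 4*1)) + 31))/(2*(5 + 4*(1 + 4*1)))) = 45*(((5 + 4*(1 + 4)) + sqrt((5 + 4*(1 + 4)) + 31))/(2*(5 + 4*(1 + 4)))) = 45*(((5 + 4*5) + sqrt((5 + 4*5) + 31))/(2*(5 + 4*5))) = 45*(((5 + 20) + sqrt((5 + 20) + 31))/(2*(5 + 20))) = 45*((1/2)*(25 + sqrt(25 + 31))/25) = 45*((1/2)*(1/25)*(25 + sqrt(56))) = 45*((1/2)*(1/25)*(25 + 2*sqrt(14))) = 45*(1/2 + sqrt(14)/25) = 45/2 + 9*sqrt(14)/5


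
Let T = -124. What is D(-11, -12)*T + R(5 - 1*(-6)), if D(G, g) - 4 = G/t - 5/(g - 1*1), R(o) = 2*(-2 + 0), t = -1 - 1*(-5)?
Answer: -2687/13 ≈ -206.69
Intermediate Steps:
t = 4 (t = -1 + 5 = 4)
R(o) = -4 (R(o) = 2*(-2) = -4)
D(G, g) = 4 - 5/(-1 + g) + G/4 (D(G, g) = 4 + (G/4 - 5/(g - 1*1)) = 4 + (G*(1/4) - 5/(g - 1)) = 4 + (G/4 - 5/(-1 + g)) = 4 + (-5/(-1 + g) + G/4) = 4 - 5/(-1 + g) + G/4)
D(-11, -12)*T + R(5 - 1*(-6)) = ((-36 - 1*(-11) + 16*(-12) - 11*(-12))/(4*(-1 - 12)))*(-124) - 4 = ((1/4)*(-36 + 11 - 192 + 132)/(-13))*(-124) - 4 = ((1/4)*(-1/13)*(-85))*(-124) - 4 = (85/52)*(-124) - 4 = -2635/13 - 4 = -2687/13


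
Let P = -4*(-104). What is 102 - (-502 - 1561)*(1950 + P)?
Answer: 4881160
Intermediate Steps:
P = 416
102 - (-502 - 1561)*(1950 + P) = 102 - (-502 - 1561)*(1950 + 416) = 102 - (-2063)*2366 = 102 - 1*(-4881058) = 102 + 4881058 = 4881160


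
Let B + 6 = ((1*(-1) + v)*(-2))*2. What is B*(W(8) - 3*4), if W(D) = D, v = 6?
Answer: 104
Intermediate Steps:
B = -26 (B = -6 + ((1*(-1) + 6)*(-2))*2 = -6 + ((-1 + 6)*(-2))*2 = -6 + (5*(-2))*2 = -6 - 10*2 = -6 - 20 = -26)
B*(W(8) - 3*4) = -26*(8 - 3*4) = -26*(8 - 12) = -26*(-4) = 104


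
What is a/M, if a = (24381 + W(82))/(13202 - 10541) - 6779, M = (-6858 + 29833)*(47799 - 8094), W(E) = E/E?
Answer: -18014537/2427423739875 ≈ -7.4213e-6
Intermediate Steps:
W(E) = 1
M = 912222375 (M = 22975*39705 = 912222375)
a = -18014537/2661 (a = (24381 + 1)/(13202 - 10541) - 6779 = 24382/2661 - 6779 = -18014537/2661 ≈ -6769.8)
a/M = -18014537/2661/912222375 = -18014537/2661*1/912222375 = -18014537/2427423739875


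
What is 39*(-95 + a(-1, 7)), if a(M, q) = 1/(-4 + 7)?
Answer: -3692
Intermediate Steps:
a(M, q) = ⅓ (a(M, q) = 1/3 = ⅓)
39*(-95 + a(-1, 7)) = 39*(-95 + ⅓) = 39*(-284/3) = -3692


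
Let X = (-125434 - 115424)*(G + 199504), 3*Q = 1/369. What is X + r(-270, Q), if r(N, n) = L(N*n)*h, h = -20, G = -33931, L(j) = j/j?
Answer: -39879581654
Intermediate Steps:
L(j) = 1
Q = 1/1107 (Q = (⅓)/369 = (⅓)*(1/369) = 1/1107 ≈ 0.00090334)
r(N, n) = -20 (r(N, n) = 1*(-20) = -20)
X = -39879581634 (X = (-125434 - 115424)*(-33931 + 199504) = -240858*165573 = -39879581634)
X + r(-270, Q) = -39879581634 - 20 = -39879581654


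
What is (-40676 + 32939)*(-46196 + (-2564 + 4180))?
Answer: 344915460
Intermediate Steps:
(-40676 + 32939)*(-46196 + (-2564 + 4180)) = -7737*(-46196 + 1616) = -7737*(-44580) = 344915460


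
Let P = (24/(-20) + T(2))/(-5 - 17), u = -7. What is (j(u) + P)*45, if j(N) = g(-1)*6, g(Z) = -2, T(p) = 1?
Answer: -11871/22 ≈ -539.59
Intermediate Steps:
P = 1/110 (P = (24/(-20) + 1)/(-5 - 17) = (24*(-1/20) + 1)/(-22) = (-6/5 + 1)*(-1/22) = -1/5*(-1/22) = 1/110 ≈ 0.0090909)
j(N) = -12 (j(N) = -2*6 = -12)
(j(u) + P)*45 = (-12 + 1/110)*45 = -1319/110*45 = -11871/22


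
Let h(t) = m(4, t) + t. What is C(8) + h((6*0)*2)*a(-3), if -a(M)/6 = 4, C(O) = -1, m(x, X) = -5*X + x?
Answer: -97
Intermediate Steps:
m(x, X) = x - 5*X
a(M) = -24 (a(M) = -6*4 = -24)
h(t) = 4 - 4*t (h(t) = (4 - 5*t) + t = 4 - 4*t)
C(8) + h((6*0)*2)*a(-3) = -1 + (4 - 4*6*0*2)*(-24) = -1 + (4 - 0*2)*(-24) = -1 + (4 - 4*0)*(-24) = -1 + (4 + 0)*(-24) = -1 + 4*(-24) = -1 - 96 = -97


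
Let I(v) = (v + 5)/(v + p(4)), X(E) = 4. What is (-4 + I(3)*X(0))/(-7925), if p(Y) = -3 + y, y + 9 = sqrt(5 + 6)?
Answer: 284/277375 + 16*sqrt(11)/277375 ≈ 0.0012152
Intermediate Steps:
y = -9 + sqrt(11) (y = -9 + sqrt(5 + 6) = -9 + sqrt(11) ≈ -5.6834)
p(Y) = -12 + sqrt(11) (p(Y) = -3 + (-9 + sqrt(11)) = -12 + sqrt(11))
I(v) = (5 + v)/(-12 + v + sqrt(11)) (I(v) = (v + 5)/(v + (-12 + sqrt(11))) = (5 + v)/(-12 + v + sqrt(11)))
(-4 + I(3)*X(0))/(-7925) = (-4 + ((5 + 3)/(-12 + 3 + sqrt(11)))*4)/(-7925) = (-4 + (8/(-9 + sqrt(11)))*4)*(-1/7925) = (-4 + 32/(-9 + sqrt(11)))*(-1/7925) = 4/7925 - 32/(7925*(-9 + sqrt(11)))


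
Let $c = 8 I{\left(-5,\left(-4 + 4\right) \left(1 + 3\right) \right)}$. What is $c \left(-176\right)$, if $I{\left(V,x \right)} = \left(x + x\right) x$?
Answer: $0$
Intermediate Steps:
$I{\left(V,x \right)} = 2 x^{2}$ ($I{\left(V,x \right)} = 2 x x = 2 x^{2}$)
$c = 0$ ($c = 8 \cdot 2 \left(\left(-4 + 4\right) \left(1 + 3\right)\right)^{2} = 8 \cdot 2 \left(0 \cdot 4\right)^{2} = 8 \cdot 2 \cdot 0^{2} = 8 \cdot 2 \cdot 0 = 8 \cdot 0 = 0$)
$c \left(-176\right) = 0 \left(-176\right) = 0$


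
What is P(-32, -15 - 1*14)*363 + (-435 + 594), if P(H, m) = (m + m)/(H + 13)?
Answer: 24075/19 ≈ 1267.1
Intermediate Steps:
P(H, m) = 2*m/(13 + H) (P(H, m) = (2*m)/(13 + H) = 2*m/(13 + H))
P(-32, -15 - 1*14)*363 + (-435 + 594) = (2*(-15 - 1*14)/(13 - 32))*363 + (-435 + 594) = (2*(-15 - 14)/(-19))*363 + 159 = (2*(-29)*(-1/19))*363 + 159 = (58/19)*363 + 159 = 21054/19 + 159 = 24075/19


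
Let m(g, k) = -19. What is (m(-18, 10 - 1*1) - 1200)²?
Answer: 1485961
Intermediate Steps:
(m(-18, 10 - 1*1) - 1200)² = (-19 - 1200)² = (-1219)² = 1485961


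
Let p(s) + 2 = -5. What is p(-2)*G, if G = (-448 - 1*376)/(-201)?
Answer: -5768/201 ≈ -28.697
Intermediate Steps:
p(s) = -7 (p(s) = -2 - 5 = -7)
G = 824/201 (G = (-448 - 376)*(-1/201) = -824*(-1/201) = 824/201 ≈ 4.0995)
p(-2)*G = -7*824/201 = -5768/201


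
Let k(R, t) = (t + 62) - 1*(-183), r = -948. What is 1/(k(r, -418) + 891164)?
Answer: 1/890991 ≈ 1.1223e-6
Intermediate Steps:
k(R, t) = 245 + t (k(R, t) = (62 + t) + 183 = 245 + t)
1/(k(r, -418) + 891164) = 1/((245 - 418) + 891164) = 1/(-173 + 891164) = 1/890991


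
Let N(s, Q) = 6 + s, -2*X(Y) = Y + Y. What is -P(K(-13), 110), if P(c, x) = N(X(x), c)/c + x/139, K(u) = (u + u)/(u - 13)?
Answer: 14346/139 ≈ 103.21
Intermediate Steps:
X(Y) = -Y (X(Y) = -(Y + Y)/2 = -Y)
K(u) = 2*u/(-13 + u) (K(u) = (2*u)/(-13 + u) = 2*u/(-13 + u))
P(c, x) = x/139 + (6 - x)/c (P(c, x) = (6 - x)/c + x/139 = x/139 + (6 - x)/c)
-P(K(-13), 110) = -(6 - 1*110 + (1/139)*(2*(-13)/(-13 - 13))*110)/(2*(-13)/(-13 - 13)) = -(6 - 110 + (1/139)*(2*(-13)/(-26))*110)/(2*(-13)/(-26)) = -(6 - 110 + (1/139)*(2*(-13)*(-1/26))*110)/(2*(-13)*(-1/26)) = -(6 - 110 + (1/139)*1*110)/1 = -(6 - 110 + 110/139) = -(-14346)/139 = -1*(-14346/139) = 14346/139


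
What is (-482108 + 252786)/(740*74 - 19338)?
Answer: -114661/17711 ≈ -6.4740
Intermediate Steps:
(-482108 + 252786)/(740*74 - 19338) = -229322/(54760 - 19338) = -229322/35422 = -229322*1/35422 = -114661/17711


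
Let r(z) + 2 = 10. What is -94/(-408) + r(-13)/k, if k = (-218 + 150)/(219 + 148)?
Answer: -8761/204 ≈ -42.946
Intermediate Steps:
k = -68/367 ≈ -0.18529
r(z) = 8 (r(z) = -2 + 10 = 8)
-94/(-408) + r(-13)/k = -94/(-408) + 8/(-68/367) = -94*(-1/408) + 8*(-367/68) = 47/204 - 734/17 = -8761/204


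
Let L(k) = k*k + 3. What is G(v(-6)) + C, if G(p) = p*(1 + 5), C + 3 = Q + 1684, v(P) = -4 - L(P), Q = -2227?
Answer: -804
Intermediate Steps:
L(k) = 3 + k² (L(k) = k² + 3 = 3 + k²)
v(P) = -7 - P² (v(P) = -4 - (3 + P²) = -4 + (-3 - P²) = -7 - P²)
C = -546 (C = -3 + (-2227 + 1684) = -3 - 543 = -546)
G(p) = 6*p (G(p) = p*6 = 6*p)
G(v(-6)) + C = 6*(-7 - 1*(-6)²) - 546 = 6*(-7 - 1*36) - 546 = 6*(-7 - 36) - 546 = 6*(-43) - 546 = -258 - 546 = -804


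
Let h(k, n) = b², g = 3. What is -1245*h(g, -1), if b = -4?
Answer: -19920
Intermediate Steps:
h(k, n) = 16 (h(k, n) = (-4)² = 16)
-1245*h(g, -1) = -1245*16 = -19920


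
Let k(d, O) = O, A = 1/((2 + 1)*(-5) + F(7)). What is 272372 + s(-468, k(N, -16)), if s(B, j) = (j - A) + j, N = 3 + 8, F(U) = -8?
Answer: 6263821/23 ≈ 2.7234e+5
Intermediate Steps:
N = 11
A = -1/23 (A = 1/((2 + 1)*(-5) - 8) = 1/(3*(-5) - 8) = 1/(-15 - 8) = 1/(-23) = -1/23 ≈ -0.043478)
s(B, j) = 1/23 + 2*j (s(B, j) = (j - 1*(-1/23)) + j = (j + 1/23) + j = (1/23 + j) + j = 1/23 + 2*j)
272372 + s(-468, k(N, -16)) = 272372 + (1/23 + 2*(-16)) = 272372 + (1/23 - 32) = 272372 - 735/23 = 6263821/23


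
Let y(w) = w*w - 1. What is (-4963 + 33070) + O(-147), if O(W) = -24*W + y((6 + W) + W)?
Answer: 114578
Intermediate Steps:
y(w) = -1 + w² (y(w) = w² - 1 = -1 + w²)
O(W) = -1 + (6 + 2*W)² - 24*W (O(W) = -24*W + (-1 + ((6 + W) + W)²) = -24*W + (-1 + (6 + 2*W)²) = -1 + (6 + 2*W)² - 24*W)
(-4963 + 33070) + O(-147) = (-4963 + 33070) + (35 + 4*(-147)²) = 28107 + (35 + 4*21609) = 28107 + (35 + 86436) = 28107 + 86471 = 114578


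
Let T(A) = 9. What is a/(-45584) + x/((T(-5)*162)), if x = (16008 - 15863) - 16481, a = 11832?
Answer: -47619455/4153842 ≈ -11.464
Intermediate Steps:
x = -16336 (x = 145 - 16481 = -16336)
a/(-45584) + x/((T(-5)*162)) = 11832/(-45584) - 16336/(9*162) = 11832*(-1/45584) - 16336/1458 = -1479/5698 - 16336*1/1458 = -1479/5698 - 8168/729 = -47619455/4153842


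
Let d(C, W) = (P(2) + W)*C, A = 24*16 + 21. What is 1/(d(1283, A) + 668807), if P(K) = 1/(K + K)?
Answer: 4/4754971 ≈ 8.4122e-7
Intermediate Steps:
A = 405 (A = 384 + 21 = 405)
P(K) = 1/(2*K)
d(C, W) = C*(1/4 + W) (d(C, W) = ((1/2)/2 + W)*C = ((1/2)*(1/2) + W)*C = (1/4 + W)*C = C*(1/4 + W))
1/(d(1283, A) + 668807) = 1/(1283*(1/4 + 405) + 668807) = 1/(1283*(1621/4) + 668807) = 1/(2079743/4 + 668807) = 1/(4754971/4) = 4/4754971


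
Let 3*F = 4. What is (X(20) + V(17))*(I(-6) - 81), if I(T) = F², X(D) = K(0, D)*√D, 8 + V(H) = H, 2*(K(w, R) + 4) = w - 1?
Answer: -713 + 713*√5 ≈ 881.32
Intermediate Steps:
F = 4/3 (F = (⅓)*4 = 4/3 ≈ 1.3333)
K(w, R) = -9/2 + w/2 (K(w, R) = -4 + (w - 1)/2 = -4 + (-1 + w)/2 = -4 + (-½ + w/2) = -9/2 + w/2)
V(H) = -8 + H
X(D) = -9*√D/2 (X(D) = (-9/2 + (½)*0)*√D = (-9/2 + 0)*√D = -9*√D/2)
I(T) = 16/9 (I(T) = (4/3)² = 16/9)
(X(20) + V(17))*(I(-6) - 81) = (-9*√5 + (-8 + 17))*(16/9 - 81) = (-9*√5 + 9)*(-713/9) = (9 - 9*√5)*(-713/9) = -713 + 713*√5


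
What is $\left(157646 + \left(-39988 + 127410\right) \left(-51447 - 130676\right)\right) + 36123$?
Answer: $-15921363137$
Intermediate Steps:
$\left(157646 + \left(-39988 + 127410\right) \left(-51447 - 130676\right)\right) + 36123 = \left(157646 + 87422 \left(-51447 - 130676\right)\right) + 36123 = \left(157646 + 87422 \left(-182123\right)\right) + 36123 = \left(157646 - 15921556906\right) + 36123 = -15921399260 + 36123 = -15921363137$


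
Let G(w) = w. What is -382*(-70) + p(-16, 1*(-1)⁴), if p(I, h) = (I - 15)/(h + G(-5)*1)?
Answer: 106991/4 ≈ 26748.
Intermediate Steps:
p(I, h) = (-15 + I)/(-5 + h) (p(I, h) = (I - 15)/(h - 5*1) = (-15 + I)/(h - 5) = (-15 + I)/(-5 + h))
-382*(-70) + p(-16, 1*(-1)⁴) = -382*(-70) + (-15 - 16)/(-5 + 1*(-1)⁴) = 26740 - 31/(-5 + 1*1) = 26740 - 31/(-5 + 1) = 26740 - 31/(-4) = 26740 - ¼*(-31) = 26740 + 31/4 = 106991/4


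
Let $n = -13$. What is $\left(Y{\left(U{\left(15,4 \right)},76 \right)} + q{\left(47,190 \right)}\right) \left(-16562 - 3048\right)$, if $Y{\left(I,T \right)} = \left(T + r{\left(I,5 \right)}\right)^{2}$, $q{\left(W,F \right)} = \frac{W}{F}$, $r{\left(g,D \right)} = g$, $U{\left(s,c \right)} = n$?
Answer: $- \frac{1478901877}{19} \approx -7.7837 \cdot 10^{7}$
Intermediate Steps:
$U{\left(s,c \right)} = -13$
$Y{\left(I,T \right)} = \left(I + T\right)^{2}$ ($Y{\left(I,T \right)} = \left(T + I\right)^{2} = \left(I + T\right)^{2}$)
$\left(Y{\left(U{\left(15,4 \right)},76 \right)} + q{\left(47,190 \right)}\right) \left(-16562 - 3048\right) = \left(\left(-13 + 76\right)^{2} + \frac{47}{190}\right) \left(-16562 - 3048\right) = \left(63^{2} + 47 \cdot \frac{1}{190}\right) \left(-19610\right) = \left(3969 + \frac{47}{190}\right) \left(-19610\right) = \frac{754157}{190} \left(-19610\right) = - \frac{1478901877}{19}$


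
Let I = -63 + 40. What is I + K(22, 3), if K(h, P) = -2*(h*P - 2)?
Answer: -151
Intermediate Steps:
K(h, P) = 4 - 2*P*h (K(h, P) = -2*(P*h - 2) = -2*(-2 + P*h) = 4 - 2*P*h)
I = -23
I + K(22, 3) = -23 + (4 - 2*3*22) = -23 + (4 - 132) = -23 - 128 = -151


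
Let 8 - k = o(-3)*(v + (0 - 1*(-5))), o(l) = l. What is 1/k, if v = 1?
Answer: 1/26 ≈ 0.038462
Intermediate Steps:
k = 26 (k = 8 - (-3)*(1 + (0 - 1*(-5))) = 8 - (-3)*(1 + (0 + 5)) = 8 - (-3)*(1 + 5) = 8 - (-3)*6 = 8 - 1*(-18) = 8 + 18 = 26)
1/k = 1/26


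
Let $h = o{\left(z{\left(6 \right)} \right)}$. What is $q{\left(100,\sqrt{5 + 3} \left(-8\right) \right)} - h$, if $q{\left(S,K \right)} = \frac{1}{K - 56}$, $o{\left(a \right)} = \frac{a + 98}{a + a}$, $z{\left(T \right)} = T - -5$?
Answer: $- \frac{17953}{3608} + \frac{\sqrt{2}}{164} \approx -4.9673$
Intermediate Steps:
$z{\left(T \right)} = 5 + T$ ($z{\left(T \right)} = T + 5 = 5 + T$)
$o{\left(a \right)} = \frac{98 + a}{2 a}$
$q{\left(S,K \right)} = \frac{1}{-56 + K}$ ($q{\left(S,K \right)} = \frac{1}{K - 56} = \frac{1}{-56 + K}$)
$h = \frac{109}{22}$ ($h = \frac{98 + \left(5 + 6\right)}{2 \left(5 + 6\right)} = \frac{98 + 11}{2 \cdot 11} = \frac{1}{2} \cdot \frac{1}{11} \cdot 109 = \frac{109}{22} \approx 4.9545$)
$q{\left(100,\sqrt{5 + 3} \left(-8\right) \right)} - h = \frac{1}{-56 + \sqrt{5 + 3} \left(-8\right)} - \frac{109}{22} = \frac{1}{-56 + \sqrt{8} \left(-8\right)} - \frac{109}{22} = \frac{1}{-56 + 2 \sqrt{2} \left(-8\right)} - \frac{109}{22} = \frac{1}{-56 - 16 \sqrt{2}} - \frac{109}{22} = - \frac{109}{22} + \frac{1}{-56 - 16 \sqrt{2}}$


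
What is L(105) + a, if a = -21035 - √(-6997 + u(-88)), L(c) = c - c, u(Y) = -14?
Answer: -21035 - 3*I*√779 ≈ -21035.0 - 83.732*I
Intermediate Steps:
L(c) = 0
a = -21035 - 3*I*√779 (a = -21035 - √(-6997 - 14) = -21035 - √(-7011) = -21035 - 3*I*√779 ≈ -21035.0 - 83.732*I)
L(105) + a = 0 + (-21035 - 3*I*√779) = -21035 - 3*I*√779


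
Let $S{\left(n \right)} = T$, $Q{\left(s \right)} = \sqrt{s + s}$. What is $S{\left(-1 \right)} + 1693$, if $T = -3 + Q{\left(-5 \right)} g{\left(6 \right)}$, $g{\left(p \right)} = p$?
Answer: $1690 + 6 i \sqrt{10} \approx 1690.0 + 18.974 i$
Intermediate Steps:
$Q{\left(s \right)} = \sqrt{2} \sqrt{s}$ ($Q{\left(s \right)} = \sqrt{2 s} = \sqrt{2} \sqrt{s}$)
$T = -3 + 6 i \sqrt{10}$ ($T = -3 + \sqrt{2} \sqrt{-5} \cdot 6 = -3 + \sqrt{2} i \sqrt{5} \cdot 6 = -3 + i \sqrt{10} \cdot 6 = -3 + 6 i \sqrt{10} \approx -3.0 + 18.974 i$)
$S{\left(n \right)} = -3 + 6 i \sqrt{10}$
$S{\left(-1 \right)} + 1693 = \left(-3 + 6 i \sqrt{10}\right) + 1693 = 1690 + 6 i \sqrt{10}$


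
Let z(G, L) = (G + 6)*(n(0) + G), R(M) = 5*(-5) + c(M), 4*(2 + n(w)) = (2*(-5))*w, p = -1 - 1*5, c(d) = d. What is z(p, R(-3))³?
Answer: 0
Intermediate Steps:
p = -6 (p = -1 - 5 = -6)
n(w) = -2 - 5*w/2 (n(w) = -2 + ((2*(-5))*w)/4 = -2 + (-10*w)/4 = -2 - 5*w/2)
R(M) = -25 + M (R(M) = 5*(-5) + M = -25 + M)
z(G, L) = (-2 + G)*(6 + G) (z(G, L) = (G + 6)*((-2 - 5/2*0) + G) = (6 + G)*((-2 + 0) + G) = (6 + G)*(-2 + G) = (-2 + G)*(6 + G))
z(p, R(-3))³ = (-12 + (-6)² + 4*(-6))³ = (-12 + 36 - 24)³ = 0³ = 0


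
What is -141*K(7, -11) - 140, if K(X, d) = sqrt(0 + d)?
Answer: -140 - 141*I*sqrt(11) ≈ -140.0 - 467.64*I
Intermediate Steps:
K(X, d) = sqrt(d)
-141*K(7, -11) - 140 = -141*I*sqrt(11) - 140 = -140 - 141*I*sqrt(11)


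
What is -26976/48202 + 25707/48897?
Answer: -13319443/392822199 ≈ -0.033907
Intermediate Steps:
-26976/48202 + 25707/48897 = -26976*1/48202 + 25707*(1/48897) = -13488/24101 + 8569/16299 = -13319443/392822199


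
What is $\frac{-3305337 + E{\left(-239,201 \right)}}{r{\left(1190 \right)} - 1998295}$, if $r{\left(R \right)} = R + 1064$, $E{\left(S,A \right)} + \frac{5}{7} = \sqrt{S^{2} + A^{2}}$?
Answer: $\frac{23137364}{13972287} - \frac{\sqrt{97522}}{1996041} \approx 1.6558$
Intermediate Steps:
$E{\left(S,A \right)} = - \frac{5}{7} + \sqrt{A^{2} + S^{2}}$ ($E{\left(S,A \right)} = - \frac{5}{7} + \sqrt{S^{2} + A^{2}} = - \frac{5}{7} + \sqrt{A^{2} + S^{2}}$)
$r{\left(R \right)} = 1064 + R$
$\frac{-3305337 + E{\left(-239,201 \right)}}{r{\left(1190 \right)} - 1998295} = \frac{-3305337 - \left(\frac{5}{7} - \sqrt{201^{2} + \left(-239\right)^{2}}\right)}{\left(1064 + 1190\right) - 1998295} = \frac{-3305337 - \left(\frac{5}{7} - \sqrt{40401 + 57121}\right)}{2254 - 1998295} = \frac{-3305337 - \left(\frac{5}{7} - \sqrt{97522}\right)}{2254 - 1998295} = \frac{- \frac{23137364}{7} + \sqrt{97522}}{-1996041} = \left(- \frac{23137364}{7} + \sqrt{97522}\right) \left(- \frac{1}{1996041}\right) = \frac{23137364}{13972287} - \frac{\sqrt{97522}}{1996041}$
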